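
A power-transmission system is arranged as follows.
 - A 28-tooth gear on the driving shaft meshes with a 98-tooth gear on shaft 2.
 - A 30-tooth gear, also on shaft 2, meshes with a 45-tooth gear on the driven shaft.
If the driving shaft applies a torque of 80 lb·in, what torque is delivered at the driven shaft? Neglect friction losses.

gear mesh 98/28 = 3.5 → τ = 80·3.5 = 280 lb·in
gear mesh 45/30 = 1.5 → τ = 280·1.5 = 420 lb·in

420 lb·in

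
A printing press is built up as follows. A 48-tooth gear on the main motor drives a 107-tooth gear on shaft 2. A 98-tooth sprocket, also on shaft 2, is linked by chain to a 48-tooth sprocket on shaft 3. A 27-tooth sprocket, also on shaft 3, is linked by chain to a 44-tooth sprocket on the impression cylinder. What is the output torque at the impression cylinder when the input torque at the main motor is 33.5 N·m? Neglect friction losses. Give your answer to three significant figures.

Gear mesh: ratio = 107/48 = 2.2292; torque at shaft 2 = 33.5 × 2.2292 = 74.677 N·m.
Chain: ratio = 48/98 = 0.4898; torque at shaft 3 = 74.677 × 0.4898 = 36.577 N·m.
Chain: ratio = 44/27 = 1.6296; torque at the impression cylinder = 36.577 × 1.6296 = 59.606 N·m.

59.6 N·m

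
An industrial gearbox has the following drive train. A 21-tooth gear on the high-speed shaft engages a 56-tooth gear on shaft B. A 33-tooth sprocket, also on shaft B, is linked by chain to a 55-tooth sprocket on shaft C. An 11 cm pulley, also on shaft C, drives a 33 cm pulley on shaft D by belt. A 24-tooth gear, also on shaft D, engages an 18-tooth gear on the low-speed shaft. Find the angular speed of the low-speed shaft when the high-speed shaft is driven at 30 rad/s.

3 rad/s

the high-speed shaft → shaft B (gear mesh, 56/21): 30 ÷ 2.6667 = 11.25 rad/s
shaft B → shaft C (chain, 55/33): 11.25 ÷ 1.6667 = 6.75 rad/s
shaft C → shaft D (belt, 33/11): 6.75 ÷ 3 = 2.25 rad/s
shaft D → the low-speed shaft (gear mesh, 18/24): 2.25 ÷ 0.75 = 3 rad/s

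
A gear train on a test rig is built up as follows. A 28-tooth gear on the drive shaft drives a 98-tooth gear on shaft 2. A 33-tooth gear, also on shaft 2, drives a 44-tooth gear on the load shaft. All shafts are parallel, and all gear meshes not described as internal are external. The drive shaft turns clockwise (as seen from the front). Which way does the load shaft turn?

the drive shaft → shaft 2: external mesh, 1 reversal → CCW.
shaft 2 → the load shaft: external mesh, 1 reversal → CW.
2 reversals in total — an even number — so the load shaft turns the same way as the drive shaft.

clockwise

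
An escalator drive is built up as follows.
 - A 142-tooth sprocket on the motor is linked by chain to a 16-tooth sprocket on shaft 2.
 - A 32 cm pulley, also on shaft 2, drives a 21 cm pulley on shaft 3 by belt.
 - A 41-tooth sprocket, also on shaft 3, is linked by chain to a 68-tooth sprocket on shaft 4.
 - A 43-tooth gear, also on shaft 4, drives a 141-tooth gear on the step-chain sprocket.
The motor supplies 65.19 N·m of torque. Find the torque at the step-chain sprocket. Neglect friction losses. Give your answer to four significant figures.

Chain: ratio = 16/142 = 0.11268; torque at shaft 2 = 65.19 × 0.11268 = 7.3454 N·m.
Belt: ratio = 21/32 = 0.65625; torque at shaft 3 = 7.3454 × 0.65625 = 4.8204 N·m.
Chain: ratio = 68/41 = 1.6585; torque at shaft 4 = 4.8204 × 1.6585 = 7.9948 N·m.
Gear mesh: ratio = 141/43 = 3.2791; torque at the step-chain sprocket = 7.9948 × 3.2791 = 26.215 N·m.

26.22 N·m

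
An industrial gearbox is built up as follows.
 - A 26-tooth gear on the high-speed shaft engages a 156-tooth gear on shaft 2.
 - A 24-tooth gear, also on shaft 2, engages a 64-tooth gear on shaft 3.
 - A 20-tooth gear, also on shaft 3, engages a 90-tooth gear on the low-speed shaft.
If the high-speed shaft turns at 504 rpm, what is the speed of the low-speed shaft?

7 rpm

gear mesh 156/26 = 6 → 504/6 = 84 rpm
gear mesh 64/24 = 2.6667 → 84/2.6667 = 31.5 rpm
gear mesh 90/20 = 4.5 → 31.5/4.5 = 7 rpm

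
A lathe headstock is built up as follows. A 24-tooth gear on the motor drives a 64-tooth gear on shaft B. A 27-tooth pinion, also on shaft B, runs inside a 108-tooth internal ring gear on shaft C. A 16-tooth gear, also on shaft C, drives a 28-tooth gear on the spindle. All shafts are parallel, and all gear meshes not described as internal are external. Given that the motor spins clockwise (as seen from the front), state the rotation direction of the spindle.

the motor → shaft B: external mesh, 1 reversal → CCW.
shaft B → shaft C: internal mesh, same direction → CCW.
shaft C → the spindle: external mesh, 1 reversal → CW.
2 reversals in total — an even number — so the spindle turns the same way as the motor.

clockwise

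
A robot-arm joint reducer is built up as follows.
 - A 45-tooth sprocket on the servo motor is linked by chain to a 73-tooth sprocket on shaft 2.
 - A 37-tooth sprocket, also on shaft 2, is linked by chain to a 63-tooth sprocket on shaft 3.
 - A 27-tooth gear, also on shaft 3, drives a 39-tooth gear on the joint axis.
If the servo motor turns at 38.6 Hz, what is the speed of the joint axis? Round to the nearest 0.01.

the servo motor → shaft 2 (chain, 73/45): 38.6 ÷ 1.6222 = 23.795 Hz
shaft 2 → shaft 3 (chain, 63/37): 23.795 ÷ 1.7027 = 13.975 Hz
shaft 3 → the joint axis (gear mesh, 39/27): 13.975 ÷ 1.4444 = 9.6747 Hz

9.67 Hz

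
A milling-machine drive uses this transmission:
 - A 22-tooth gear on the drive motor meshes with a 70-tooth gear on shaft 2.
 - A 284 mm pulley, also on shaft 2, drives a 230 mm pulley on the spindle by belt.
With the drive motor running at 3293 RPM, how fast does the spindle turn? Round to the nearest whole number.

1278 RPM

the drive motor → shaft 2 (gear mesh, 70/22): 3293 ÷ 3.1818 = 1034.9 RPM
shaft 2 → the spindle (belt, 230/284): 1034.9 ÷ 0.80986 = 1277.9 RPM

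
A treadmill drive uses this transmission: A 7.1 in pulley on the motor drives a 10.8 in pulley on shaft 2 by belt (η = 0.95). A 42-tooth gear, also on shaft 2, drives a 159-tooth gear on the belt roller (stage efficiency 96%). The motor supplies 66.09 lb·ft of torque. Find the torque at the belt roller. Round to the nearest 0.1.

Belt: ratio = 10.8/7.1 = 1.5211; torque at shaft 2 = 66.09 × 1.5211 × 0.95 = 95.505 lb·ft.
Gear mesh: ratio = 159/42 = 3.7857; torque at the belt roller = 95.505 × 3.7857 × 0.96 = 347.09 lb·ft.

347.1 lb·ft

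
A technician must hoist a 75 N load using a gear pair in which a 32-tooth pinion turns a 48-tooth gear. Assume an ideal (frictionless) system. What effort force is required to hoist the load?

50 N

Gear pair MA = 48/32 = 1.5.
Effort = load / MA = 75 / 1.5 = 50 N.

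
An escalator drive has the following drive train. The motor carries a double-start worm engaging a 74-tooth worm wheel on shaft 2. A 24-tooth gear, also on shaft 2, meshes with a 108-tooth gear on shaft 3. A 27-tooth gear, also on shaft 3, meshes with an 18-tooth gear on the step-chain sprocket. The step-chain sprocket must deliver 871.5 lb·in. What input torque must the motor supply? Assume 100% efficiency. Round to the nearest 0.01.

7.85 lb·in

Overall ratio R = 37 × 4.5 × 0.66667 = 111.
Input torque = output torque / R = 871.5 / 111 = 7.8514 lb·in.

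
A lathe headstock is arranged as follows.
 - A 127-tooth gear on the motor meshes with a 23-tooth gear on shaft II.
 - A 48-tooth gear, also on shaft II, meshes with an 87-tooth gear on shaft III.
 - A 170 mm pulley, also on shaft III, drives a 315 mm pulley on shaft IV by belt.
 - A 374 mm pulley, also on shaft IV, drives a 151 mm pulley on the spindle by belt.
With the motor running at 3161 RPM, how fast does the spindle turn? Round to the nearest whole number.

gear mesh 23/127 = 0.1811 → 3161/0.1811 = 17454 RPM
gear mesh 87/48 = 1.8125 → 17454/1.8125 = 9629.9 RPM
belt 315/170 = 1.8529 → 9629.9/1.8529 = 5197.1 RPM
belt 151/374 = 0.40374 → 5197.1/0.40374 = 12872 RPM

12872 RPM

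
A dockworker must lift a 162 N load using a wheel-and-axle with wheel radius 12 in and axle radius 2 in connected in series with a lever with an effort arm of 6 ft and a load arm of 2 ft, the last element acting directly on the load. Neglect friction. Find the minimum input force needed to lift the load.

9 N

Wheel-and-axle MA = R/r = 12/2 = 6.
Lever MA = effort arm / load arm = 6/2 = 3.
Combined ideal MA = 6 × 3 = 18.
Effort = load / MA = 162 / 18 = 9 N.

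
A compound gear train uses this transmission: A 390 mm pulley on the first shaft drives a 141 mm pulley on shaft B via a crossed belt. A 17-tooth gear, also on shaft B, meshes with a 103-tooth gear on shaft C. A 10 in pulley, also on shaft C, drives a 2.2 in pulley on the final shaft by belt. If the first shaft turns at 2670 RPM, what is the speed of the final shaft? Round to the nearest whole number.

the first shaft → shaft B (belt, 141/390): 2670 ÷ 0.36154 = 7385.1 RPM
shaft B → shaft C (gear mesh, 103/17): 7385.1 ÷ 6.0588 = 1218.9 RPM
shaft C → the final shaft (belt, 2.2/10): 1218.9 ÷ 0.22 = 5540.5 RPM

5540 RPM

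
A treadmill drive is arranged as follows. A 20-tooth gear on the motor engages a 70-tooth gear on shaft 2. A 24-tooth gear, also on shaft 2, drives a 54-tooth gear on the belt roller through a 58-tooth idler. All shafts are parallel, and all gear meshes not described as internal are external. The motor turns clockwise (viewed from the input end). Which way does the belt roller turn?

anticlockwise

the motor → shaft 2: external mesh, 1 reversal → CCW.
shaft 2 → the belt roller: driver → idler → driven is 2 external meshes, 2 reversals → CCW.
3 reversals in total — an odd number — so the belt roller turns opposite to the motor.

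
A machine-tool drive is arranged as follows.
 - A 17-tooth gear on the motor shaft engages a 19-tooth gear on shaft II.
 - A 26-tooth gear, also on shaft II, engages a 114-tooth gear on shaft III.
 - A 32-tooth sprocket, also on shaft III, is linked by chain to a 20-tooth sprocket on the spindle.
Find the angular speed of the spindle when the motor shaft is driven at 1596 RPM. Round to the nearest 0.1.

the motor shaft → shaft II (gear mesh, 19/17): 1596 ÷ 1.1176 = 1428 RPM
shaft II → shaft III (gear mesh, 114/26): 1428 ÷ 4.3846 = 325.68 RPM
shaft III → the spindle (chain, 20/32): 325.68 ÷ 0.625 = 521.09 RPM

521.1 RPM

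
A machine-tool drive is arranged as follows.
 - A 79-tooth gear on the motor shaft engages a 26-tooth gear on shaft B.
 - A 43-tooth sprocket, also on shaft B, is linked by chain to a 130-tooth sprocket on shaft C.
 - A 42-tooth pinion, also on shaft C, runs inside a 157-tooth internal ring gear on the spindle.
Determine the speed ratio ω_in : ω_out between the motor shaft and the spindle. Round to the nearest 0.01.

Each stage contributes driven/driver: gear mesh 26/79 = 0.32911, chain 130/43 = 3.0233, internal gear 157/42 = 3.7381.
Overall: 0.32911 × 3.0233 × 3.7381 = 3.7194.

3.72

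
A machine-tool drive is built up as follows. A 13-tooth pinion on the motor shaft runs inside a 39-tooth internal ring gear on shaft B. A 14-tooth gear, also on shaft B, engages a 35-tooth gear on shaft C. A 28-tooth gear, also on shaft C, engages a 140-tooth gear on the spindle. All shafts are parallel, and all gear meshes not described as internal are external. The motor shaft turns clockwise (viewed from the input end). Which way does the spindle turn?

clockwise

the motor shaft → shaft B: internal mesh, same direction → CW.
shaft B → shaft C: external mesh, 1 reversal → CCW.
shaft C → the spindle: external mesh, 1 reversal → CW.
2 reversals in total — an even number — so the spindle turns the same way as the motor shaft.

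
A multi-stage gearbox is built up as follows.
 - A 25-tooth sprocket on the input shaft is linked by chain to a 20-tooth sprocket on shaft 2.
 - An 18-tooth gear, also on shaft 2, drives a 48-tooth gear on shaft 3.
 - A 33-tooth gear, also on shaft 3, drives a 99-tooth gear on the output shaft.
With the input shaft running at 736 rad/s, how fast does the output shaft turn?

115 rad/s

Chain: ratio = 20/25 = 0.8, so shaft 2 turns at 736 / 0.8 = 920 rad/s.
Gear mesh: ratio = 48/18 = 2.6667, so shaft 3 turns at 920 / 2.6667 = 345 rad/s.
Gear mesh: ratio = 99/33 = 3, so the output shaft turns at 345 / 3 = 115 rad/s.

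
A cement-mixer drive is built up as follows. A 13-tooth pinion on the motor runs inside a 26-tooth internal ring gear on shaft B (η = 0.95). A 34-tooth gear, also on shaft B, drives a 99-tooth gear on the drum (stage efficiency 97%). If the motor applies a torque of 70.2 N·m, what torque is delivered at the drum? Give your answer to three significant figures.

internal gear 26/13 = 2 → τ = 70.2·2·0.95 = 133.38 N·m
gear mesh 99/34 = 2.9118 → τ = 133.38·2.9118·0.97 = 376.72 N·m

377 N·m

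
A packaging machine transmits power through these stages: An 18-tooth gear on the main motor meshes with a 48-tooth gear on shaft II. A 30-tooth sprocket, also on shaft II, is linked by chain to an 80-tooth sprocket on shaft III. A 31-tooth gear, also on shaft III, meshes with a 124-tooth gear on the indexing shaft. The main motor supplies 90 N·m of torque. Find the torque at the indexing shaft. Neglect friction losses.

gear mesh 48/18 = 2.6667 → τ = 90·2.6667 = 240 N·m
chain 80/30 = 2.6667 → τ = 240·2.6667 = 640 N·m
gear mesh 124/31 = 4 → τ = 640·4 = 2560 N·m

2560 N·m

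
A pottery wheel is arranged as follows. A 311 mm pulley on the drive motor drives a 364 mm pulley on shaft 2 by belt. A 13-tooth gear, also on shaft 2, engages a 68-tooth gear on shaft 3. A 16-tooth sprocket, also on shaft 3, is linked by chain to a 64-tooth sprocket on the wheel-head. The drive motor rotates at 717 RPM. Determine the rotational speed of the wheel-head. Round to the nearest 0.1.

29.3 RPM

the drive motor → shaft 2 (belt, 364/311): 717 ÷ 1.1704 = 612.6 RPM
shaft 2 → shaft 3 (gear mesh, 68/13): 612.6 ÷ 5.2308 = 117.12 RPM
shaft 3 → the wheel-head (chain, 64/16): 117.12 ÷ 4 = 29.279 RPM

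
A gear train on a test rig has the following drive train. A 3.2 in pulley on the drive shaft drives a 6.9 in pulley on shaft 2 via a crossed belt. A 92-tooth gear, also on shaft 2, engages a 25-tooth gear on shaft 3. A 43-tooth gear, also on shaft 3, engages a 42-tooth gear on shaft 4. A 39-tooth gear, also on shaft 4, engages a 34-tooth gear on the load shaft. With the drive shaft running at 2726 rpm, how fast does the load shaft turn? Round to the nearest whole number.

the drive shaft → shaft 2 (belt, 6.9/3.2): 2726 ÷ 2.1562 = 1264.2 rpm
shaft 2 → shaft 3 (gear mesh, 25/92): 1264.2 ÷ 0.27174 = 4652.4 rpm
shaft 3 → shaft 4 (gear mesh, 42/43): 4652.4 ÷ 0.97674 = 4763.1 rpm
shaft 4 → the load shaft (gear mesh, 34/39): 4763.1 ÷ 0.87179 = 5463.6 rpm

5464 rpm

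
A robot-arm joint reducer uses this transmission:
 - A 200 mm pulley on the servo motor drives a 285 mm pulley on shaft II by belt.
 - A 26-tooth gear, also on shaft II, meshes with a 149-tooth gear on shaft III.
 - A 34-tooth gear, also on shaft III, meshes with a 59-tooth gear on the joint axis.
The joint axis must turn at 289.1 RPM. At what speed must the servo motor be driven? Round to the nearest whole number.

4097 RPM

Overall ratio R = 1.425 × 5.7308 × 1.7353 = 14.171.
Required input speed = output speed × R = 289.1 × 14.171 = 4096.8 RPM.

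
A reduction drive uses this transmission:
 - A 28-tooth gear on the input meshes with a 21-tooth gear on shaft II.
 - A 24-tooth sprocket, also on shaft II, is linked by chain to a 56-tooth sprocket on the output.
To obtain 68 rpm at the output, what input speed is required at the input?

119 rpm

Overall ratio R = 0.75 × 2.3333 = 1.75.
Required input speed = output speed × R = 68 × 1.75 = 119 rpm.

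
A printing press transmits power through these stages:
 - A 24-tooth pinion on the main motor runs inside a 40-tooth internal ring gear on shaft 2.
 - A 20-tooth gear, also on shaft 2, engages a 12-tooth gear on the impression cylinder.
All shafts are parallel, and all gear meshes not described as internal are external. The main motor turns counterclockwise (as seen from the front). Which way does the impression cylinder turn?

clockwise

the main motor → shaft 2: internal mesh, same direction → CCW.
shaft 2 → the impression cylinder: external mesh, 1 reversal → CW.
1 reversal in total — an odd number — so the impression cylinder turns opposite to the main motor.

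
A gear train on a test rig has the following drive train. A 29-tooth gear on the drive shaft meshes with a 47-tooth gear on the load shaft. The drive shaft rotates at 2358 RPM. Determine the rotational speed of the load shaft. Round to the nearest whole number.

1455 RPM

Gear mesh: ratio = 47/29 = 1.6207, so the load shaft turns at 2358 / 1.6207 = 1454.9 RPM.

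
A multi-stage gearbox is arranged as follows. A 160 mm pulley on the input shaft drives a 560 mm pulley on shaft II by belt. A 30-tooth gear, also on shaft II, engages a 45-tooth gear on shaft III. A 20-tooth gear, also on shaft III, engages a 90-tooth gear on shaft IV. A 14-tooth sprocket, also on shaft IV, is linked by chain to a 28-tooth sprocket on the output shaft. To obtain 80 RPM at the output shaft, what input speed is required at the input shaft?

Overall ratio R = 3.5 × 1.5 × 4.5 × 2 = 47.25.
Required input speed = output speed × R = 80 × 47.25 = 3780 RPM.

3780 RPM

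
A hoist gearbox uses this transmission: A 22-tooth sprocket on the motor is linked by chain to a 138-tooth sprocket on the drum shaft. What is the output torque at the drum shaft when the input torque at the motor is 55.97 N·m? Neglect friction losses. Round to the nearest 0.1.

After the chain (138/22): 55.97 × 6.2727 = 351.08 N·m

351.1 N·m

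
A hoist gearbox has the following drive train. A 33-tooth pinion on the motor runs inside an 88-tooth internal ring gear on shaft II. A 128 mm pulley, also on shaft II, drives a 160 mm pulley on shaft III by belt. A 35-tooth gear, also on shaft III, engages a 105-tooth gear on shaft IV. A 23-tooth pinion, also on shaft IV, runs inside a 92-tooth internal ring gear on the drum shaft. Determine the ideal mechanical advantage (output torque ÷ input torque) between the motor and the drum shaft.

40

Each stage contributes driven/driver: internal gear 88/33 = 2.6667, belt 160/128 = 1.25, gear mesh 105/35 = 3, internal gear 92/23 = 4.
Overall: 2.6667 × 1.25 × 3 × 4 = 40.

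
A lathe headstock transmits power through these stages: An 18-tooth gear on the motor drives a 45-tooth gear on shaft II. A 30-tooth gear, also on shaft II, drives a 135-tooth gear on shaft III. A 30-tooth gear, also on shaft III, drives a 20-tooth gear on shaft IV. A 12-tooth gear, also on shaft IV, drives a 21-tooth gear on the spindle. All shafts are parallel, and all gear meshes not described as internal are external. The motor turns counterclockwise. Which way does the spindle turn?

the motor → shaft II: external mesh, 1 reversal → CW.
shaft II → shaft III: external mesh, 1 reversal → CCW.
shaft III → shaft IV: external mesh, 1 reversal → CW.
shaft IV → the spindle: external mesh, 1 reversal → CCW.
4 reversals in total — an even number — so the spindle turns the same way as the motor.

counterclockwise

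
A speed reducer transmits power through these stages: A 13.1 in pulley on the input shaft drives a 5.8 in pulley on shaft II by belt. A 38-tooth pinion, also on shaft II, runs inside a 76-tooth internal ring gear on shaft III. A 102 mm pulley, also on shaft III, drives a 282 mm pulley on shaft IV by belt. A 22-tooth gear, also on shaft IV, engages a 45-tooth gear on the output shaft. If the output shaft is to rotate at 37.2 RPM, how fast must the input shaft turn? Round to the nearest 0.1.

Overall ratio R = 0.44275 × 2 × 2.7647 × 2.0455 = 5.0076.
Required input speed = output speed × R = 37.2 × 5.0076 = 186.28 RPM.

186.3 RPM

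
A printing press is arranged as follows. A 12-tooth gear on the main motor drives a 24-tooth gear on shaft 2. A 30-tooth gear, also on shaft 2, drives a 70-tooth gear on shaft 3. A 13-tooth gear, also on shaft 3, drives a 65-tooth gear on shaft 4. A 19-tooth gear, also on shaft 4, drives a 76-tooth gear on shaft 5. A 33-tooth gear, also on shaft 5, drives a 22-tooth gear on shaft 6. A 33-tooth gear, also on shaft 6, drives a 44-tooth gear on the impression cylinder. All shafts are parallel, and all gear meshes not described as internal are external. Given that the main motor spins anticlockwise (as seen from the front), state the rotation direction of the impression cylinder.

anticlockwise

the main motor → shaft 2: external mesh, 1 reversal → CW.
shaft 2 → shaft 3: external mesh, 1 reversal → CCW.
shaft 3 → shaft 4: external mesh, 1 reversal → CW.
shaft 4 → shaft 5: external mesh, 1 reversal → CCW.
shaft 5 → shaft 6: external mesh, 1 reversal → CW.
shaft 6 → the impression cylinder: external mesh, 1 reversal → CCW.
6 reversals in total — an even number — so the impression cylinder turns the same way as the main motor.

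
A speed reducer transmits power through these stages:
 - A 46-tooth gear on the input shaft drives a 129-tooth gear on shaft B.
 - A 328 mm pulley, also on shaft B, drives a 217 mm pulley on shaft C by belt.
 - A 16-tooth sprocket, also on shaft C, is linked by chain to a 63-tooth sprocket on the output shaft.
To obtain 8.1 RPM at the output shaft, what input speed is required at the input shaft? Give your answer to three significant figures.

59.2 RPM

Overall ratio R = 2.8043 × 0.66159 × 3.9375 = 7.3053.
Required input speed = output speed × R = 8.1 × 7.3053 = 59.173 RPM.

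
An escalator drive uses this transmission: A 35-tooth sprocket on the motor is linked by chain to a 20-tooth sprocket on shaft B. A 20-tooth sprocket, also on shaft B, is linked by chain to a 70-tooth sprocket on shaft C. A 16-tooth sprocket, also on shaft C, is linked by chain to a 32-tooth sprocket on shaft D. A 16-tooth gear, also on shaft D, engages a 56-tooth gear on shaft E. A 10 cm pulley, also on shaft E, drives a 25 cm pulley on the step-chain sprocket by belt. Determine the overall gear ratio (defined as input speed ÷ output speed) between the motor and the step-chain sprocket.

35

Each stage contributes driven/driver: chain 20/35 = 0.57143, chain 70/20 = 3.5, chain 32/16 = 2, gear mesh 56/16 = 3.5, belt 25/10 = 2.5.
Overall: 0.57143 × 3.5 × 2 × 3.5 × 2.5 = 35.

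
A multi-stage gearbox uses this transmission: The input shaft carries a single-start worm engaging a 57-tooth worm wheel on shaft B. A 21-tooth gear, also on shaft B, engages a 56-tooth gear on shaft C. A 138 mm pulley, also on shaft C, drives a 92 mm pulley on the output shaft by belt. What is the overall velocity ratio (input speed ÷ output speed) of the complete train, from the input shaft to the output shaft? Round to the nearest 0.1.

101.3

Each stage contributes driven/driver: worm 57/1 = 57, gear mesh 56/21 = 2.6667, belt 92/138 = 0.66667.
Overall: 57 × 2.6667 × 0.66667 = 101.33.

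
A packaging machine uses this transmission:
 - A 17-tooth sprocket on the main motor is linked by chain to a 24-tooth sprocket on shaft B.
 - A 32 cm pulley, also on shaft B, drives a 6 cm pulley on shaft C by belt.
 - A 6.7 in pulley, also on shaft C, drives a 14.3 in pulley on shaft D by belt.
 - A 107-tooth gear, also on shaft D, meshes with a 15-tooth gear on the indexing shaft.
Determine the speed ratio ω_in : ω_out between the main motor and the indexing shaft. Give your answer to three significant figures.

Each stage contributes driven/driver: chain 24/17 = 1.4118, belt 6/32 = 0.1875, belt 14.3/6.7 = 2.1343, gear mesh 15/107 = 0.14019.
Overall: 1.4118 × 0.1875 × 2.1343 × 0.14019 = 0.079201.

0.0792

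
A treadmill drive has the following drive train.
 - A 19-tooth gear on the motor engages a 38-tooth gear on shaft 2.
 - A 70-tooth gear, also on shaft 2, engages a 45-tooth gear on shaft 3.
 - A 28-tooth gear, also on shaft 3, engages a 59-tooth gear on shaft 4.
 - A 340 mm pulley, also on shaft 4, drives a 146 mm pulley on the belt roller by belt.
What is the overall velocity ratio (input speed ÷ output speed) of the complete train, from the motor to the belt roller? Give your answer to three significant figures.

Each stage contributes driven/driver: gear mesh 38/19 = 2, gear mesh 45/70 = 0.64286, gear mesh 59/28 = 2.1071, belt 146/340 = 0.42941.
Overall: 2 × 0.64286 × 2.1071 × 0.42941 = 1.1634.

1.16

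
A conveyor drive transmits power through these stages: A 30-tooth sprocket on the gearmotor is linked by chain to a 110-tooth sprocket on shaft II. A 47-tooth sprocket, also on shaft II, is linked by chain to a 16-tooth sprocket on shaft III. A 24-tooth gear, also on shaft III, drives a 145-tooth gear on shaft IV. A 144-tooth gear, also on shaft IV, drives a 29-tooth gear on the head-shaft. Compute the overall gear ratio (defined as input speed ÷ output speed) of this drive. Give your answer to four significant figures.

1.519

Each stage contributes driven/driver: chain 110/30 = 3.6667, chain 16/47 = 0.34043, gear mesh 145/24 = 6.0417, gear mesh 29/144 = 0.20139.
Overall: 3.6667 × 0.34043 × 6.0417 × 0.20139 = 1.5187.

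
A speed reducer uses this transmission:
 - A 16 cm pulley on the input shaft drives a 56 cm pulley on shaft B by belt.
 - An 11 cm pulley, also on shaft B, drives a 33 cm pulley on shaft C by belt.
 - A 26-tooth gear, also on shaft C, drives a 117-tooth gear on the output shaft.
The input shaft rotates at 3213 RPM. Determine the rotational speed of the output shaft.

belt 56/16 = 3.5 → 3213/3.5 = 918 RPM
belt 33/11 = 3 → 918/3 = 306 RPM
gear mesh 117/26 = 4.5 → 306/4.5 = 68 RPM

68 RPM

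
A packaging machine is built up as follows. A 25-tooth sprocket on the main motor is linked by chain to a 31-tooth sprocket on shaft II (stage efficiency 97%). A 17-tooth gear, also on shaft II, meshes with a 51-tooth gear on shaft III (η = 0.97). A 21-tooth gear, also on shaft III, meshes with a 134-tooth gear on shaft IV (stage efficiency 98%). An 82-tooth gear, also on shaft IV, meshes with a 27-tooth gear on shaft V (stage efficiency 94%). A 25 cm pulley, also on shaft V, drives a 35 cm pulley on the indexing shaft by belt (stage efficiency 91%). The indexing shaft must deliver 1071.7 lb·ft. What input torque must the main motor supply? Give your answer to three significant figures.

124 lb·ft

Overall ratio R = 1.24 × 3 × 6.381 × 0.32927 × 1.4 = 10.942; overall efficiency η = 0.97 × 0.97 × 0.98 × 0.94 × 0.91 = 0.7887.
Input torque = output torque / (R × η) = 1071.7 / (10.942 × 0.7887) = 124.17 lb·ft.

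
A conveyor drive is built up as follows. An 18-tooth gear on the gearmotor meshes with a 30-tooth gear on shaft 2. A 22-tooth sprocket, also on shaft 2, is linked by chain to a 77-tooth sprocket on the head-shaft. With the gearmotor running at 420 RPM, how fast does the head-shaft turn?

Gear mesh: ratio = 30/18 = 1.6667, so shaft 2 turns at 420 / 1.6667 = 252 RPM.
Chain: ratio = 77/22 = 3.5, so the head-shaft turns at 252 / 3.5 = 72 RPM.

72 RPM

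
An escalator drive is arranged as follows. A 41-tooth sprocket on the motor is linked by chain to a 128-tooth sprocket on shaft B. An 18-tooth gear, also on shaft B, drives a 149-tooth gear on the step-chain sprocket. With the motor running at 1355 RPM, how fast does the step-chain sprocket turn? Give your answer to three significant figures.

Chain: ratio = 128/41 = 3.122, so shaft B turns at 1355 / 3.122 = 434.02 RPM.
Gear mesh: ratio = 149/18 = 8.2778, so the step-chain sprocket turns at 434.02 / 8.2778 = 52.432 RPM.

52.4 RPM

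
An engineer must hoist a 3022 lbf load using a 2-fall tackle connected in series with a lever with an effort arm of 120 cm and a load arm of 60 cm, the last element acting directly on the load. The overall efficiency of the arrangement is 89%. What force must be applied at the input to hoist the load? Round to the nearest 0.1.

Block-and-tackle MA = number of supporting rope parts = 2.
Lever MA = effort arm / load arm = 120/60 = 2.
Combined ideal MA = 2 × 2 = 4.
Actual MA = 4 × 0.89 = 3.56.
Effort = load / actual MA = 3022 / 3.56 = 848.88 lbf.

848.9 lbf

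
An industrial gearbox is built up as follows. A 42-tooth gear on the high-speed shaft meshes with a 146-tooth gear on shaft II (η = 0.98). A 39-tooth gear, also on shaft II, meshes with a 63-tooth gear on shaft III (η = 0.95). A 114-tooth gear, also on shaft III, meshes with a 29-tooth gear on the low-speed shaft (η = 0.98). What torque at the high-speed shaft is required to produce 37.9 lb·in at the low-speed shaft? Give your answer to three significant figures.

29.1 lb·in

Overall ratio R = 3.4762 × 1.6154 × 0.25439 = 1.4285; overall efficiency η = 0.98 × 0.95 × 0.98 = 0.9124.
Input torque = output torque / (R × η) = 37.9 / (1.4285 × 0.9124) = 29.08 lb·in.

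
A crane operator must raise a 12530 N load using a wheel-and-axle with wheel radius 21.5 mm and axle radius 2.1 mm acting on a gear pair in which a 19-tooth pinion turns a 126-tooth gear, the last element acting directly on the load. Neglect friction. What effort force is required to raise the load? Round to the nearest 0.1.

Wheel-and-axle MA = R/r = 21.5/2.1 = 10.238.
Gear pair MA = 126/19 = 6.6316.
Combined ideal MA = 10.238 × 6.6316 = 67.895.
Effort = load / MA = 12530 / 67.895 = 184.55 N.

184.6 N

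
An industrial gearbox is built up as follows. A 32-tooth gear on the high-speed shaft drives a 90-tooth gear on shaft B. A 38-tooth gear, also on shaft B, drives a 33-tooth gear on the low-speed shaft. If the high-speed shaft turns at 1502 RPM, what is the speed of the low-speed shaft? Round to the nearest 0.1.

gear mesh 90/32 = 2.8125 → 1502/2.8125 = 534.04 RPM
gear mesh 33/38 = 0.86842 → 534.04/0.86842 = 614.96 RPM

615.0 RPM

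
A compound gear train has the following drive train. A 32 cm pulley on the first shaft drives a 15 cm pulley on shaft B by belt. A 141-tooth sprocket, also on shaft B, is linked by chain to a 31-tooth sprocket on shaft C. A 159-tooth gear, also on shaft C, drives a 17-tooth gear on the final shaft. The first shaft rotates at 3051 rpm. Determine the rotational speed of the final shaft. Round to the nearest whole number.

276890 rpm

belt 15/32 = 0.46875 → 3051/0.46875 = 6508.8 rpm
chain 31/141 = 0.21986 → 6508.8/0.21986 = 29605 rpm
gear mesh 17/159 = 0.10692 → 29605/0.10692 = 2.7689e+05 rpm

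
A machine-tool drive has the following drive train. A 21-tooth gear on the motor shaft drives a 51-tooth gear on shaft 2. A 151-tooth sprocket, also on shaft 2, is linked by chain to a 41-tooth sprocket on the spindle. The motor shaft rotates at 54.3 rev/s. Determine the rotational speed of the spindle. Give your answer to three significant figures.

Gear mesh: ratio = 51/21 = 2.4286, so shaft 2 turns at 54.3 / 2.4286 = 22.359 rev/s.
Chain: ratio = 41/151 = 0.27152, so the spindle turns at 22.359 / 0.27152 = 82.346 rev/s.

82.3 rev/s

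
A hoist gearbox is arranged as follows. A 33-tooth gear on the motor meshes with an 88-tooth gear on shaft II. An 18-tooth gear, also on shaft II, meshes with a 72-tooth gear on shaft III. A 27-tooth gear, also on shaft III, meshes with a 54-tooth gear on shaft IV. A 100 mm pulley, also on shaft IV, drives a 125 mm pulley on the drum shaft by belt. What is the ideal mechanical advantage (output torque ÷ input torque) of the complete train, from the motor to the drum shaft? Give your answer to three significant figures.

Each stage contributes driven/driver: gear mesh 88/33 = 2.6667, gear mesh 72/18 = 4, gear mesh 54/27 = 2, belt 125/100 = 1.25.
Overall: 2.6667 × 4 × 2 × 1.25 = 26.667.

26.7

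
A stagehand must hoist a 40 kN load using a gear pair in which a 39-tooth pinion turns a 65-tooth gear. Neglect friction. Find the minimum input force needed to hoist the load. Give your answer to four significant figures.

24.00 kN

Gear pair MA = 65/39 = 1.6667.
Effort = load / MA = 40 / 1.6667 = 24 kN.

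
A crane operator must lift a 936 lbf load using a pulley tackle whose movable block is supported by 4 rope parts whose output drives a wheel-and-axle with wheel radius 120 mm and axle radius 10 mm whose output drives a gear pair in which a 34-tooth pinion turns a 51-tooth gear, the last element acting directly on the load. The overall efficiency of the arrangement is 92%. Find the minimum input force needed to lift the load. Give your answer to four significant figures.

14.13 lbf

Block-and-tackle MA = number of supporting rope parts = 4.
Wheel-and-axle MA = R/r = 120/10 = 12.
Gear pair MA = 51/34 = 1.5.
Combined ideal MA = 4 × 12 × 1.5 = 72.
Actual MA = 72 × 0.92 = 66.24.
Effort = load / actual MA = 936 / 66.24 = 14.13 lbf.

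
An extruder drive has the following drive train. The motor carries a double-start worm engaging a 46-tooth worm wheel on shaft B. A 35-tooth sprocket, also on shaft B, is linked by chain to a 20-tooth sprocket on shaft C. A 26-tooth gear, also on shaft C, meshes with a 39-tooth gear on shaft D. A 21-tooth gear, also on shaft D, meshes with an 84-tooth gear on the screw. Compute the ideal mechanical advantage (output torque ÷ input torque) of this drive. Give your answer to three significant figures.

78.9

Each stage contributes driven/driver: worm 46/2 = 23, chain 20/35 = 0.57143, gear mesh 39/26 = 1.5, gear mesh 84/21 = 4.
Overall: 23 × 0.57143 × 1.5 × 4 = 78.857.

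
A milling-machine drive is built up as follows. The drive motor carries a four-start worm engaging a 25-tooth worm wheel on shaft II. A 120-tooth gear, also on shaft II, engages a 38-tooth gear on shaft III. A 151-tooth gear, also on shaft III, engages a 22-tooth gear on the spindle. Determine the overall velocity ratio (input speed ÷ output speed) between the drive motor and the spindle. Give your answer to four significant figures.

0.2884

Each stage contributes driven/driver: worm 25/4 = 6.25, gear mesh 38/120 = 0.31667, gear mesh 22/151 = 0.1457.
Overall: 6.25 × 0.31667 × 0.1457 = 0.28836.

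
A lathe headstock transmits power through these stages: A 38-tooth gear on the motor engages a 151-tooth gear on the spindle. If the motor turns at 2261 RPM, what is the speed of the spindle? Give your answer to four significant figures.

gear mesh 151/38 = 3.9737 → 2261/3.9737 = 568.99 RPM

569.0 RPM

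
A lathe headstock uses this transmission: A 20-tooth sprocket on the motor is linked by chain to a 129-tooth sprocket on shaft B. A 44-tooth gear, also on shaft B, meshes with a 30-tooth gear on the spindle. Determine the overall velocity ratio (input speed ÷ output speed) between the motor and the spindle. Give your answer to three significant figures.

4.40

Each stage contributes driven/driver: chain 129/20 = 6.45, gear mesh 30/44 = 0.68182.
Overall: 6.45 × 0.68182 = 4.3977.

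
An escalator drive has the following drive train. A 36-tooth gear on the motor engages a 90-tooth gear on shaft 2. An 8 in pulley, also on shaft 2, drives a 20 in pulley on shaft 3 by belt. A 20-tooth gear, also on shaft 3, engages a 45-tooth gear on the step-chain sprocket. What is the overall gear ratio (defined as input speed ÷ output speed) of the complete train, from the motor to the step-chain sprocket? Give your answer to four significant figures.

14.06

Each stage contributes driven/driver: gear mesh 90/36 = 2.5, belt 20/8 = 2.5, gear mesh 45/20 = 2.25.
Overall: 2.5 × 2.5 × 2.25 = 14.062.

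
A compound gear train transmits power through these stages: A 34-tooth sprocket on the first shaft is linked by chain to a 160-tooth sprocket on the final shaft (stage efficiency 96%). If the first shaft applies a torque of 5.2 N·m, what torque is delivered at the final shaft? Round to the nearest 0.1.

23.5 N·m

chain 160/34 = 4.7059 → τ = 5.2·4.7059·0.96 = 23.492 N·m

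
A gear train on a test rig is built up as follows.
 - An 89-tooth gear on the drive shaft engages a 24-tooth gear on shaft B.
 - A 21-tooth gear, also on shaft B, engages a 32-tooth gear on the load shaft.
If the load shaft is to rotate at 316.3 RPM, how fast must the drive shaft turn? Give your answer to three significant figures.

130 RPM

Overall ratio R = 0.26966 × 1.5238 = 0.41091.
Required input speed = output speed × R = 316.3 × 0.41091 = 129.97 RPM.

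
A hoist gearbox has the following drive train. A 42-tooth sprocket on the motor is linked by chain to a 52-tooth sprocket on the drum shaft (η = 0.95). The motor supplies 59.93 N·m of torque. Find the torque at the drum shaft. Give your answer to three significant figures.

70.5 N·m

After the chain (52/42): 59.93 × 1.2381 × 0.95 = 70.489 N·m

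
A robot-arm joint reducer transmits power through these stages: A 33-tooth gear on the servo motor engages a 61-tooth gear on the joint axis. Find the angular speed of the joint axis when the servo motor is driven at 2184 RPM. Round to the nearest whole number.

gear mesh 61/33 = 1.8485 → 2184/1.8485 = 1181.5 RPM

1182 RPM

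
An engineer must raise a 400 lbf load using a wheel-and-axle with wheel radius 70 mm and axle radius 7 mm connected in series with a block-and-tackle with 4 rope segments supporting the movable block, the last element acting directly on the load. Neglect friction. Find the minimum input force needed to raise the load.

10 lbf

Wheel-and-axle MA = R/r = 70/7 = 10.
Block-and-tackle MA = number of supporting rope parts = 4.
Combined ideal MA = 10 × 4 = 40.
Effort = load / MA = 400 / 40 = 10 lbf.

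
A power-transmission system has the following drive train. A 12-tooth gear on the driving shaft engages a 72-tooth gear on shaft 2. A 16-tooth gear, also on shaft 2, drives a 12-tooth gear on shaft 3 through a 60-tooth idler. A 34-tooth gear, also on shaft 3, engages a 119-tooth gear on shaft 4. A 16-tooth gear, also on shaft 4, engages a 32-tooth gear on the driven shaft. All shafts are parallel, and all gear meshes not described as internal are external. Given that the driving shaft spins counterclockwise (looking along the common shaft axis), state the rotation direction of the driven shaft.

the driving shaft → shaft 2: external mesh, 1 reversal → CW.
shaft 2 → shaft 3: driver → idler → driven is 2 external meshes, 2 reversals → CW.
shaft 3 → shaft 4: external mesh, 1 reversal → CCW.
shaft 4 → the driven shaft: external mesh, 1 reversal → CW.
5 reversals in total — an odd number — so the driven shaft turns opposite to the driving shaft.

clockwise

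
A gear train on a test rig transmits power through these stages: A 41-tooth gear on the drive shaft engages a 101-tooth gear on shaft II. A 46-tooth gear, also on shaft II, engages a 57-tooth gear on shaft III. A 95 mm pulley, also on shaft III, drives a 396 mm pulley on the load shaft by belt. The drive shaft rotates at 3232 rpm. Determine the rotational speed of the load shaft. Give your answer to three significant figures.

Gear mesh: ratio = 101/41 = 2.4634, so shaft II turns at 3232 / 2.4634 = 1312 rpm.
Gear mesh: ratio = 57/46 = 1.2391, so shaft III turns at 1312 / 1.2391 = 1058.8 rpm.
Belt: ratio = 396/95 = 4.1684, so the load shaft turns at 1058.8 / 4.1684 = 254.01 rpm.

254 rpm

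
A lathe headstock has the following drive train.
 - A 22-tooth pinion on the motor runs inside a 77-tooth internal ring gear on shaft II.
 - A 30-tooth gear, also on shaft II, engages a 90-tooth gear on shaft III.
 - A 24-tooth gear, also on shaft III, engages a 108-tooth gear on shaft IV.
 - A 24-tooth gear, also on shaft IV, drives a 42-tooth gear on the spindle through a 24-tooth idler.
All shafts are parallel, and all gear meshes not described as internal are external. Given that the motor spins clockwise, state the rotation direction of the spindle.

clockwise

the motor → shaft II: internal mesh, same direction → CW.
shaft II → shaft III: external mesh, 1 reversal → CCW.
shaft III → shaft IV: external mesh, 1 reversal → CW.
shaft IV → the spindle: driver → idler → driven is 2 external meshes, 2 reversals → CW.
4 reversals in total — an even number — so the spindle turns the same way as the motor.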